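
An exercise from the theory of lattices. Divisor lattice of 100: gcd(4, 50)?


Meet=gcd.
gcd(4,50)=2


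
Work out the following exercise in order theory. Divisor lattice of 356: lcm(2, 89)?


Join=lcm.
gcd(2,89)=1
lcm=178


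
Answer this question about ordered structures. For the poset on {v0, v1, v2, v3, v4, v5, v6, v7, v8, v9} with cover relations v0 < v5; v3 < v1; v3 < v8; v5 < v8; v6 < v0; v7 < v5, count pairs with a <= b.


The order relation is {(a,b) : a <= b}, reflexive so it includes (a,a).
Examples: (v0,v0), (v0,v5), (v0,v8), (v1,v1), (v2,v2), ...
Total ordered pairs: 20


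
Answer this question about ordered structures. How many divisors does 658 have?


Divisors of 658: [1, 2, 7, 14, 47, 94, 329, 658]
Count: 8


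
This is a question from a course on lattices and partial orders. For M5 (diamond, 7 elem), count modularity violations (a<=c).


Modular law: if a <= c then a v (b ^ c) = (a v b) ^ c.
Check all triples (a,b,c) with a <= c among 7 elements.
This lattice is modular (diamonds M_m and their chain-products are modular).
Total violating triples: 0


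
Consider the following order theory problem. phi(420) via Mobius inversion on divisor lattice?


phi(n) = n * prod_{p|n} (1 - 1/p).
Prime divisors of 420: [2, 3, 5, 7]
phi(420) = 420 * (1 - 1/2) * (1 - 1/3) * (1 - 1/5) * (1 - 1/7)
phi(420) = 96


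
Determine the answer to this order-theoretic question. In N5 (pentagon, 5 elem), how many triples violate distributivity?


Distributive law: a ^ (b v c) = (a ^ b) v (a ^ c).
Check all 5^3 = 125 ordered triples (a,b,c).
  e.g. a=b, b=a, c=c: lhs=b != rhs=a
  e.g. a=b, b=c, c=a: lhs=b != rhs=a
Total violating triples: 2


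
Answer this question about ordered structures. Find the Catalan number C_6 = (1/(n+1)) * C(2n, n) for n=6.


C(n) = C(2n, n) / (n+1).
C(12, 6) = 924
C(6) = 924 / 7 = 132


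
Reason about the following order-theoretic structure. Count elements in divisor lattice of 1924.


Divisors of 1924: [1, 2, 4, 13, 26, 37, 52, 74, 148, 481, 962, 1924]
Count: 12


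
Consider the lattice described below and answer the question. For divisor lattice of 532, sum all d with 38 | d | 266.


Interval [38,266] in divisors of 532: [38, 266]
Sum = 304


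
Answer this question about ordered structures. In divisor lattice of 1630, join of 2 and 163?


In a divisor lattice, join = lcm (least common multiple).
gcd(2,163) = 1
lcm(2,163) = 2*163/gcd = 326/1 = 326


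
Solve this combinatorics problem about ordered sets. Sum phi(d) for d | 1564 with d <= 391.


Divisors of 1564 up to 391: [1, 2, 4, 17, 23, 34, 46, 68, 92, 391]
phi values: [1, 1, 2, 16, 22, 16, 22, 32, 44, 352]
Sum = 508


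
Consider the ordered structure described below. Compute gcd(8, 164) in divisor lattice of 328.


In a divisor lattice, meet = gcd (greatest common divisor).
By Euclidean algorithm or factoring: gcd(8,164) = 4


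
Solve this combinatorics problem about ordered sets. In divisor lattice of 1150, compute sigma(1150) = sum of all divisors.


sigma(n) = sum of divisors.
Divisors of 1150: [1, 2, 5, 10, 23, 25, 46, 50, 115, 230, 575, 1150]
Sum = 2232


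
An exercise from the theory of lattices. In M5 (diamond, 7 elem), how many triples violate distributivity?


Distributive law: a ^ (b v c) = (a ^ b) v (a ^ c).
Check all 7^3 = 343 ordered triples (a,b,c).
  e.g. a=a1, b=a2, c=a3: lhs=a1 != rhs=0
  e.g. a=a1, b=a2, c=a4: lhs=a1 != rhs=0
Total violating triples: 60


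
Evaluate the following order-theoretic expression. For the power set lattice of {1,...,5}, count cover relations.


A cover relation a -< b holds when a < b with no c strictly between.
Cover relations:
  {} -< {1}
  {} -< {2}
  {} -< {3}
  {} -< {4}
  {} -< {5}
  {1} -< {1,2}
  {1} -< {1,3}
  {1} -< {1,4}
  ...72 more
Total: 80


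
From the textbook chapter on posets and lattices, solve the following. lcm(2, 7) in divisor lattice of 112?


Join=lcm.
gcd(2,7)=1
lcm=14


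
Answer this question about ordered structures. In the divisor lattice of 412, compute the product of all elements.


Divisors of 412: [1, 2, 4, 103, 206, 412]
Product = n^(d(n)/2) = 412^(6/2)
Product = 69934528


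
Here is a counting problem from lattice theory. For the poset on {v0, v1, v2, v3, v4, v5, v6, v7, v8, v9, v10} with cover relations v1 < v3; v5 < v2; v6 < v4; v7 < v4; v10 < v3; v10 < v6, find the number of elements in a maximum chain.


A chain is a totally ordered subset; we count the number of elements in a maximum chain.
Compute, for each element x, the size of the longest chain ending at x:
  v0: 1
  v1: 1
  v5: 1
  v7: 1
  v8: 1
  v9: 1
  ...
A maximum chain: v10 < v6 < v4
Number of elements in the longest chain: 3


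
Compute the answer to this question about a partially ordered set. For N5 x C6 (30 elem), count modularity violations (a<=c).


Modular law: if a <= c then a v (b ^ c) = (a v b) ^ c.
Check all triples (a,b,c) with a <= c among 30 elements.
  e.g. a=(a,0), b=(c,0), c=(b,0): lhs=(a,0) != rhs=(b,0)
  e.g. a=(a,0), b=(c,1), c=(b,0): lhs=(a,0) != rhs=(b,0)
Total violating triples: 126


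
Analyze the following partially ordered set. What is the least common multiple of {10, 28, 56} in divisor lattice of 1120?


In a divisor lattice, join = lcm (least common multiple).
Compute lcm iteratively: start with first element, then lcm(current, next).
Elements: [10, 28, 56]
lcm(10,28) = 140
lcm(140,56) = 280
Final lcm = 280


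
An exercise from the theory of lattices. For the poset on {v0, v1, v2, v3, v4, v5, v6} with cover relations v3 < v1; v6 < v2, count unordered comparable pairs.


A comparable pair {a,b} has a < b or b < a in the order.
Count unordered pairs where one element is strictly below the other.
Examples: {v1,v3}, {v2,v6}
Total comparable pairs: 2


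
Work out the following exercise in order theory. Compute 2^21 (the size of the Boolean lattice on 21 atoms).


Power set = 2^n.
2^21 = 2097152


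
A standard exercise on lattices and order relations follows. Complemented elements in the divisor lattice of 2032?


An element a is complemented if some b has a meet b = bottom, a join b = top.
a is complemented iff gcd(a, n/a)=1, i.e. a is a unitary divisor of 2032.
Complemented elements: 1, 16, 127, 2032
Count: 4


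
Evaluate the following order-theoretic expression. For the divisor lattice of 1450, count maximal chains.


A maximal chain goes from the minimum element to a maximal element via cover relations.
Counting all min-to-max paths in the cover graph.
Total maximal chains: 12


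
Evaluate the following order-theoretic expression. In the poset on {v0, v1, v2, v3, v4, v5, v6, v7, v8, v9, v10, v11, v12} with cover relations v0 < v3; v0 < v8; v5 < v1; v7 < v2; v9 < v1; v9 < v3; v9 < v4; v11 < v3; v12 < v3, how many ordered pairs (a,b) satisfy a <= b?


The order relation is {(a,b) : a <= b}, reflexive so it includes (a,a).
Examples: (v0,v0), (v0,v3), (v0,v8), (v1,v1), (v10,v10), ...
Total ordered pairs: 22


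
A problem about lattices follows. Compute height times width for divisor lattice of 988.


Height = length of longest chain minus 1; width = size of largest antichain.
A maximum chain: 1 | 19 | 247 | 494 | 988  (height 4).
A maximum antichain: {4, 26, 38, 247}  (width 4).
Product = 4 * 4 = 16


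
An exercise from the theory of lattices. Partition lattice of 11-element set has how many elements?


B(n) = number of set partitions of an n-element set.
B(n) satisfies the recurrence: B(n+1) = sum_k C(n,k)*B(k).
B(11) = 678570


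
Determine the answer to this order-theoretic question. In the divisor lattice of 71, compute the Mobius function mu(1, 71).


In a divisor lattice, mu(a,b) = mu(b/a) where mu is the classical Mobius function.
b/a = 71/1 = 71
Prime factorization of 71: primes [71]
71 is squarefree with 1 prime factor(s), so mu(71) = (-1)^1 = -1


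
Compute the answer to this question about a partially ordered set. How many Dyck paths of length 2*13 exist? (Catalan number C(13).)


C(n) = C(2n, n) / (n+1).
C(26, 13) = 10400600
C(13) = 10400600 / 14 = 742900


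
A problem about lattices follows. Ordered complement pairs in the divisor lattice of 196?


Complement pair (a,b): a meet b = bottom, a join b = top.
Here: gcd(a,b)=1 and lcm(a,b)=196, i.e. a*b=196 with a,b coprime.
Pairs found: (1,196), (4,49), (49,4), (196,1)
Total ordered pairs: 4


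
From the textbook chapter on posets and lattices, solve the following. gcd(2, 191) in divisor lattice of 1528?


Meet=gcd.
gcd(2,191)=1


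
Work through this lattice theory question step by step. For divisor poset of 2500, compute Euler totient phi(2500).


phi(n) = n * prod_{p|n} (1 - 1/p).
Prime divisors of 2500: [2, 5]
phi(2500) = 2500 * (1 - 1/2) * (1 - 1/5)
phi(2500) = 1000


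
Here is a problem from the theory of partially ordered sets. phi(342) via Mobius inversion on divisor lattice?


phi(n) = n * prod_{p|n} (1 - 1/p).
Prime divisors of 342: [2, 3, 19]
phi(342) = 342 * (1 - 1/2) * (1 - 1/3) * (1 - 1/19)
phi(342) = 108


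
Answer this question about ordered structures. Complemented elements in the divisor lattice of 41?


An element a is complemented if some b has a meet b = bottom, a join b = top.
a is complemented iff gcd(a, n/a)=1, i.e. a is a unitary divisor of 41.
Complemented elements: 1, 41
Count: 2


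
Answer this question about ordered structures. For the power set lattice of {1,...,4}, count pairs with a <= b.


The order relation is {(a,b) : a <= b}, reflexive so it includes (a,a).
Examples: ({},{}), ({},{1,2}), ({},{1,2,3}), ({},{1,2,3,4}), ({},{1,2,4}), ...
Total ordered pairs: 81


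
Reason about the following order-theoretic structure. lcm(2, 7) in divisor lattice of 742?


Join=lcm.
gcd(2,7)=1
lcm=14


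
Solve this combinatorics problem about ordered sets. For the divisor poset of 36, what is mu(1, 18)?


In a divisor lattice, mu(a,b) = mu(b/a) where mu is the classical Mobius function.
b/a = 18/1 = 18
Prime factorization of 18: primes [2, 3]
18 is not squarefree, so mu(18) = 0


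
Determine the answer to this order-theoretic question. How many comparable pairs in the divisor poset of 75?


A comparable pair {a,b} has a < b or b < a in the order.
Count unordered pairs where one element is strictly below the other.
Examples: {1,3}, {1,5}, {1,15}, {1,25}, ...
Total comparable pairs: 12


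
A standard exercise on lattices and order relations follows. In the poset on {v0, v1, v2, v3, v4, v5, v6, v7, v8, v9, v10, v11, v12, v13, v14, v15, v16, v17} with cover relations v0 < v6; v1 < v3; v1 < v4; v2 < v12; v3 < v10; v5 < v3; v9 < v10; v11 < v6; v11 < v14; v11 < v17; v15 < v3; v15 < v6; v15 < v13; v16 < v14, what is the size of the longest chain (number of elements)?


A chain is a totally ordered subset; we count the number of elements in a maximum chain.
Compute, for each element x, the size of the longest chain ending at x:
  v0: 1
  v1: 1
  v2: 1
  v5: 1
  v7: 1
  v8: 1
  ...
A maximum chain: v1 < v3 < v10
Number of elements in the longest chain: 3


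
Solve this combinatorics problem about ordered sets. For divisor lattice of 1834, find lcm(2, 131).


In a divisor lattice, join = lcm (least common multiple).
Compute lcm iteratively: start with first element, then lcm(current, next).
Elements: [2, 131]
lcm(2,131) = 262
Final lcm = 262


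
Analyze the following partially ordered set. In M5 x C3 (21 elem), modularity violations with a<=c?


Modular law: if a <= c then a v (b ^ c) = (a v b) ^ c.
Check all triples (a,b,c) with a <= c among 21 elements.
This lattice is modular (diamonds M_m and their chain-products are modular).
Total violating triples: 0


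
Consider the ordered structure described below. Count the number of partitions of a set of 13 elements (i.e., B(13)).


B(n) = number of set partitions of an n-element set.
B(n) satisfies the recurrence: B(n+1) = sum_k C(n,k)*B(k).
B(13) = 27644437


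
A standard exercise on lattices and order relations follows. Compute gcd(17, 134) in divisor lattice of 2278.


In a divisor lattice, meet = gcd (greatest common divisor).
By Euclidean algorithm or factoring: gcd(17,134) = 1


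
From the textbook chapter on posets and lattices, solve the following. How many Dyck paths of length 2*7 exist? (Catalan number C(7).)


C(n) = C(2n, n) / (n+1).
C(14, 7) = 3432
C(7) = 3432 / 8 = 429


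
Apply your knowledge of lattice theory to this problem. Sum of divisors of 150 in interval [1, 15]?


Interval [1,15] in divisors of 150: [1, 3, 5, 15]
Sum = 24


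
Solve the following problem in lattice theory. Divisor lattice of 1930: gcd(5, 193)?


Meet=gcd.
gcd(5,193)=1


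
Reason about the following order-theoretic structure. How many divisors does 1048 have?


Divisors of 1048: [1, 2, 4, 8, 131, 262, 524, 1048]
Count: 8


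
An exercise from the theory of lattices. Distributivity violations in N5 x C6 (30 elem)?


Distributive law: a ^ (b v c) = (a ^ b) v (a ^ c).
Check all 30^3 = 27000 ordered triples (a,b,c).
  e.g. a=(b,0), b=(a,0), c=(c,0): lhs=(b,0) != rhs=(a,0)
  e.g. a=(b,0), b=(a,0), c=(c,1): lhs=(b,0) != rhs=(a,0)
Total violating triples: 432


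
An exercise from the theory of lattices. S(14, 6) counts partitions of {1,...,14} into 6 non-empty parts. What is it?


S(n,k) = k*S(n-1,k) + S(n-1,k-1).
S(13,6) = 9321312, S(13,5) = 7508501
S(14,6) = 6*9321312 + 7508501 = 55927872 + 7508501
S(14,6) = 63436373


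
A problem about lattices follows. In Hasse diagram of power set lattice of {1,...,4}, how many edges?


A cover relation a -< b holds when a < b with no c strictly between.
Cover relations:
  {} -< {1}
  {} -< {2}
  {} -< {3}
  {} -< {4}
  {1} -< {1,2}
  {1} -< {1,3}
  {1} -< {1,4}
  {2} -< {1,2}
  ...24 more
Total: 32


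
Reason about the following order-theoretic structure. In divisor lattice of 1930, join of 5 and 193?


In a divisor lattice, join = lcm (least common multiple).
gcd(5,193) = 1
lcm(5,193) = 5*193/gcd = 965/1 = 965


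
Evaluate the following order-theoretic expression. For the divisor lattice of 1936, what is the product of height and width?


Height = length of longest chain minus 1; width = size of largest antichain.
A maximum chain: 1 | 11 | 121 | 242 | 484 | 968 | 1936  (height 6).
A maximum antichain: {4, 22, 121}  (width 3).
Product = 6 * 3 = 18


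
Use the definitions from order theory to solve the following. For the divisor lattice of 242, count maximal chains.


A maximal chain goes from the minimum element to a maximal element via cover relations.
Counting all min-to-max paths in the cover graph.
Total maximal chains: 3


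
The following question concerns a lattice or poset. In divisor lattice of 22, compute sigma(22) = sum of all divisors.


sigma(n) = sum of divisors.
Divisors of 22: [1, 2, 11, 22]
Sum = 36


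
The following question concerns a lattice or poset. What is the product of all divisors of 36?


Divisors of 36: [1, 2, 3, 4, 6, 9, 12, 18, 36]
Product = n^(d(n)/2) = 36^(9/2)
Product = 10077696


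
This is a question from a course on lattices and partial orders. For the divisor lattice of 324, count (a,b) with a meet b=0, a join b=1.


Complement pair (a,b): a meet b = bottom, a join b = top.
Here: gcd(a,b)=1 and lcm(a,b)=324, i.e. a*b=324 with a,b coprime.
Pairs found: (1,324), (4,81), (81,4), (324,1)
Total ordered pairs: 4


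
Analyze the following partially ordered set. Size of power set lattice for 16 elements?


Power set = 2^n.
2^16 = 65536


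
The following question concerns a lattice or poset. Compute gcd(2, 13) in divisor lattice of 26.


In a divisor lattice, meet = gcd (greatest common divisor).
By Euclidean algorithm or factoring: gcd(2,13) = 1


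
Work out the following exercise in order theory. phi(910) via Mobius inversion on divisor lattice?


phi(n) = n * prod_{p|n} (1 - 1/p).
Prime divisors of 910: [2, 5, 7, 13]
phi(910) = 910 * (1 - 1/2) * (1 - 1/5) * (1 - 1/7) * (1 - 1/13)
phi(910) = 288


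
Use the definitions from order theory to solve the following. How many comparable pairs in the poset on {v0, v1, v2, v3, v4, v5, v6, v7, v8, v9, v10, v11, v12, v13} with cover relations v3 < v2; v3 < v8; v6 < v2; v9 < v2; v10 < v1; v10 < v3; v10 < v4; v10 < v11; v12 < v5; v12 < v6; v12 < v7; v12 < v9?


A comparable pair {a,b} has a < b or b < a in the order.
Count unordered pairs where one element is strictly below the other.
Examples: {v1,v10}, {v2,v3}, {v2,v6}, {v2,v9}, ...
Total comparable pairs: 15


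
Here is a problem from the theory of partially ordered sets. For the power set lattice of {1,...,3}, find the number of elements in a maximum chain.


A chain is a totally ordered subset; we count the number of elements in a maximum chain.
Compute, for each element x, the size of the longest chain ending at x:
  {}: 1
  {1}: 2
  {2}: 2
  {3}: 2
  {1,2}: 3
  {1,3}: 3
  ...
A maximum chain: {} < {1} < {1,2} < {1,2,3}
Number of elements in the longest chain: 4


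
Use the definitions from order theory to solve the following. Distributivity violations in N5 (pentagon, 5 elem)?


Distributive law: a ^ (b v c) = (a ^ b) v (a ^ c).
Check all 5^3 = 125 ordered triples (a,b,c).
  e.g. a=b, b=a, c=c: lhs=b != rhs=a
  e.g. a=b, b=c, c=a: lhs=b != rhs=a
Total violating triples: 2


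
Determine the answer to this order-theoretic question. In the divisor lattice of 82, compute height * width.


Height = length of longest chain minus 1; width = size of largest antichain.
A maximum chain: 1 | 41 | 82  (height 2).
A maximum antichain: {2, 41}  (width 2).
Product = 2 * 2 = 4


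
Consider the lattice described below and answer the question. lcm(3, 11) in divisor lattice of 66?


Join=lcm.
gcd(3,11)=1
lcm=33


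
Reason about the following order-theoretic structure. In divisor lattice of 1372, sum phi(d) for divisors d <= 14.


Divisors of 1372 up to 14: [1, 2, 4, 7, 14]
phi values: [1, 1, 2, 6, 6]
Sum = 16


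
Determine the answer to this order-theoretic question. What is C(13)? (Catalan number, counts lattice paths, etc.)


C(n) = C(2n, n) / (n+1).
C(26, 13) = 10400600
C(13) = 10400600 / 14 = 742900


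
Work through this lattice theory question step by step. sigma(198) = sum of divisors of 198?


sigma(n) = sum of divisors.
Divisors of 198: [1, 2, 3, 6, 9, 11, 18, 22, 33, 66, 99, 198]
Sum = 468


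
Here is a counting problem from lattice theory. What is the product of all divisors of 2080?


Divisors of 2080: [1, 2, 4, 5, 8, 10, 13, 16, 20, 26, 32, 40, 52, 65, 80, 104, 130, 160, 208, 260, 416, 520, 1040, 2080]
Product = n^(d(n)/2) = 2080^(24/2)
Product = 6557827967253220516257857536000000000000


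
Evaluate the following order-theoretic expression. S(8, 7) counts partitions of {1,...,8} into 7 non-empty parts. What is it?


S(n,k) = k*S(n-1,k) + S(n-1,k-1).
S(7,7) = 1, S(7,6) = 21
S(8,7) = 7*1 + 21 = 7 + 21
S(8,7) = 28


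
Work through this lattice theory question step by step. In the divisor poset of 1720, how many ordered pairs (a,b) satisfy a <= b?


The order relation is {(a,b) : a <= b}, reflexive so it includes (a,a).
Examples: (1,1), (1,10), (1,172), (1,1720), (1,2), ...
Total ordered pairs: 90


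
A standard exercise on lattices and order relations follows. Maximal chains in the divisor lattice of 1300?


A maximal chain goes from the minimum element to a maximal element via cover relations.
Counting all min-to-max paths in the cover graph.
Total maximal chains: 30


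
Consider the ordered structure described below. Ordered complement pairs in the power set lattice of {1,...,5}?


Complement pair (a,b): a meet b = bottom, a join b = top.
Here: A intersect B = {} and A union B = {1,...,5}.
Pairs found: ({},{1,2,3,4,5}), ({1},{2,3,4,5}), ({2},{1,3,4,5}), ({3},{1,2,4,5}), ... (28 more)
Total ordered pairs: 32


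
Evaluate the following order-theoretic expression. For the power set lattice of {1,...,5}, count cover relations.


A cover relation a -< b holds when a < b with no c strictly between.
Cover relations:
  {} -< {1}
  {} -< {2}
  {} -< {3}
  {} -< {4}
  {} -< {5}
  {1} -< {1,2}
  {1} -< {1,3}
  {1} -< {1,4}
  ...72 more
Total: 80


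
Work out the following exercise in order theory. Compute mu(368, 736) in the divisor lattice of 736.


In a divisor lattice, mu(a,b) = mu(b/a) where mu is the classical Mobius function.
b/a = 736/368 = 2
Prime factorization of 2: primes [2]
2 is squarefree with 1 prime factor(s), so mu(2) = (-1)^1 = -1


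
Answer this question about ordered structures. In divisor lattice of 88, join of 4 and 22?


In a divisor lattice, join = lcm (least common multiple).
gcd(4,22) = 2
lcm(4,22) = 4*22/gcd = 88/2 = 44


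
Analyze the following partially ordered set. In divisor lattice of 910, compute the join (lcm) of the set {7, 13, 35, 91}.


In a divisor lattice, join = lcm (least common multiple).
Compute lcm iteratively: start with first element, then lcm(current, next).
Elements: [7, 13, 35, 91]
lcm(7,13) = 91
lcm(91,35) = 455
lcm(455,91) = 455
Final lcm = 455


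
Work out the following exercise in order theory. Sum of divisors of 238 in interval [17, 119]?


Interval [17,119] in divisors of 238: [17, 119]
Sum = 136


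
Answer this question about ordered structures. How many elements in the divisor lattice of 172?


Divisors of 172: [1, 2, 4, 43, 86, 172]
Count: 6


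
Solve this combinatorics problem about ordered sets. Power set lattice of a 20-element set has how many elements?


Power set = 2^n.
2^20 = 1048576


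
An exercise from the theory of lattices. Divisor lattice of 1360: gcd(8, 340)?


Meet=gcd.
gcd(8,340)=4


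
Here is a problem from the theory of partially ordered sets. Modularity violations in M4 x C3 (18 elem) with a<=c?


Modular law: if a <= c then a v (b ^ c) = (a v b) ^ c.
Check all triples (a,b,c) with a <= c among 18 elements.
This lattice is modular (diamonds M_m and their chain-products are modular).
Total violating triples: 0


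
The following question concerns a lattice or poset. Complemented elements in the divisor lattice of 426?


An element a is complemented if some b has a meet b = bottom, a join b = top.
a is complemented iff gcd(a, n/a)=1, i.e. a is a unitary divisor of 426.
Complemented elements: 1, 2, 3, 6, 71, 142, ... (2 more)
Count: 8


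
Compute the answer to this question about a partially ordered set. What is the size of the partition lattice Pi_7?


B(n) = number of set partitions of an n-element set.
B(n) satisfies the recurrence: B(n+1) = sum_k C(n,k)*B(k).
B(7) = 877


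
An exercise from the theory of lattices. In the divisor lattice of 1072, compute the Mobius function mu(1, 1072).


In a divisor lattice, mu(a,b) = mu(b/a) where mu is the classical Mobius function.
b/a = 1072/1 = 1072
Prime factorization of 1072: primes [2, 67]
1072 is not squarefree, so mu(1072) = 0


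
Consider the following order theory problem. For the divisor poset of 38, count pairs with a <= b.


The order relation is {(a,b) : a <= b}, reflexive so it includes (a,a).
Examples: (1,1), (1,19), (1,2), (1,38), (19,19), ...
Total ordered pairs: 9


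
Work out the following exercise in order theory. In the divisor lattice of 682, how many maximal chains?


A maximal chain goes from the minimum element to a maximal element via cover relations.
Counting all min-to-max paths in the cover graph.
Total maximal chains: 6


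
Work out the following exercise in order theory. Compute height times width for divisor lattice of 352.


Height = length of longest chain minus 1; width = size of largest antichain.
A maximum chain: 1 | 11 | 22 | 44 | 88 | 176 | 352  (height 6).
A maximum antichain: {2, 11}  (width 2).
Product = 6 * 2 = 12


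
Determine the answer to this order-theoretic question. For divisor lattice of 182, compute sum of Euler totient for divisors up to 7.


Divisors of 182 up to 7: [1, 2, 7]
phi values: [1, 1, 6]
Sum = 8


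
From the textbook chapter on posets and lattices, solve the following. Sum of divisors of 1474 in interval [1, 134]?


Interval [1,134] in divisors of 1474: [1, 2, 67, 134]
Sum = 204


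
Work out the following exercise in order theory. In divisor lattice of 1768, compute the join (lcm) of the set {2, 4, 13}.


In a divisor lattice, join = lcm (least common multiple).
Compute lcm iteratively: start with first element, then lcm(current, next).
Elements: [2, 4, 13]
lcm(2,4) = 4
lcm(4,13) = 52
Final lcm = 52


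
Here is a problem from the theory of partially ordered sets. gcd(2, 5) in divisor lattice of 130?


Meet=gcd.
gcd(2,5)=1


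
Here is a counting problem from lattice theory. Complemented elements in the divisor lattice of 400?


An element a is complemented if some b has a meet b = bottom, a join b = top.
a is complemented iff gcd(a, n/a)=1, i.e. a is a unitary divisor of 400.
Complemented elements: 1, 16, 25, 400
Count: 4


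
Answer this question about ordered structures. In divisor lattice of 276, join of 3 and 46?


In a divisor lattice, join = lcm (least common multiple).
gcd(3,46) = 1
lcm(3,46) = 3*46/gcd = 138/1 = 138


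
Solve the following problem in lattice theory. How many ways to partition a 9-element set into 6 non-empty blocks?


S(n,k) = k*S(n-1,k) + S(n-1,k-1).
S(8,6) = 266, S(8,5) = 1050
S(9,6) = 6*266 + 1050 = 1596 + 1050
S(9,6) = 2646


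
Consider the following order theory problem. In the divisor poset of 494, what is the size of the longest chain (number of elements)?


A chain is a totally ordered subset; we count the number of elements in a maximum chain.
Compute, for each element x, the size of the longest chain ending at x:
  1: 1
  2: 2
  13: 2
  19: 2
  26: 3
  38: 3
  ...
A maximum chain: 1 < 2 < 26 < 494
Number of elements in the longest chain: 4


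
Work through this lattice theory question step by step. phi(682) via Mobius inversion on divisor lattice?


phi(n) = n * prod_{p|n} (1 - 1/p).
Prime divisors of 682: [2, 11, 31]
phi(682) = 682 * (1 - 1/2) * (1 - 1/11) * (1 - 1/31)
phi(682) = 300


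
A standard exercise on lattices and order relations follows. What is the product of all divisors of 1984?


Divisors of 1984: [1, 2, 4, 8, 16, 31, 32, 62, 64, 124, 248, 496, 992, 1984]
Product = n^(d(n)/2) = 1984^(14/2)
Product = 121001756502234228588544


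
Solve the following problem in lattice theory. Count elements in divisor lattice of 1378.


Divisors of 1378: [1, 2, 13, 26, 53, 106, 689, 1378]
Count: 8


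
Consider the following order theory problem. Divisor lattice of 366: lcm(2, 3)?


Join=lcm.
gcd(2,3)=1
lcm=6


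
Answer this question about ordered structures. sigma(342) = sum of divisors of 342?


sigma(n) = sum of divisors.
Divisors of 342: [1, 2, 3, 6, 9, 18, 19, 38, 57, 114, 171, 342]
Sum = 780


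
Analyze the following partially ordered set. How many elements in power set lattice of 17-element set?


Power set = 2^n.
2^17 = 131072


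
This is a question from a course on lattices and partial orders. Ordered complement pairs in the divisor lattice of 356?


Complement pair (a,b): a meet b = bottom, a join b = top.
Here: gcd(a,b)=1 and lcm(a,b)=356, i.e. a*b=356 with a,b coprime.
Pairs found: (1,356), (4,89), (89,4), (356,1)
Total ordered pairs: 4


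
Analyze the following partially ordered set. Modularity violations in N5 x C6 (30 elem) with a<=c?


Modular law: if a <= c then a v (b ^ c) = (a v b) ^ c.
Check all triples (a,b,c) with a <= c among 30 elements.
  e.g. a=(a,0), b=(c,0), c=(b,0): lhs=(a,0) != rhs=(b,0)
  e.g. a=(a,0), b=(c,1), c=(b,0): lhs=(a,0) != rhs=(b,0)
Total violating triples: 126


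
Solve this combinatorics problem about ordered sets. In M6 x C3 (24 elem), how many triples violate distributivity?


Distributive law: a ^ (b v c) = (a ^ b) v (a ^ c).
Check all 24^3 = 13824 ordered triples (a,b,c).
  e.g. a=(a1,0), b=(a2,0), c=(a3,0): lhs=(a1,0) != rhs=(0,0)
  e.g. a=(a1,0), b=(a2,0), c=(a3,1): lhs=(a1,0) != rhs=(0,0)
Total violating triples: 3240


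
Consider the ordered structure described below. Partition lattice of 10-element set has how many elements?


B(n) = number of set partitions of an n-element set.
B(n) satisfies the recurrence: B(n+1) = sum_k C(n,k)*B(k).
B(10) = 115975


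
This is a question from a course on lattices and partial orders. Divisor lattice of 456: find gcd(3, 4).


In a divisor lattice, meet = gcd (greatest common divisor).
By Euclidean algorithm or factoring: gcd(3,4) = 1


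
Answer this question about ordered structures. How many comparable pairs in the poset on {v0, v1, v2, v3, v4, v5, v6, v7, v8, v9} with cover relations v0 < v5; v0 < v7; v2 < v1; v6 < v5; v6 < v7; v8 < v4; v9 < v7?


A comparable pair {a,b} has a < b or b < a in the order.
Count unordered pairs where one element is strictly below the other.
Examples: {v0,v5}, {v0,v7}, {v1,v2}, {v4,v8}, ...
Total comparable pairs: 7


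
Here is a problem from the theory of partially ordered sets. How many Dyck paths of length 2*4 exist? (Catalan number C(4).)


C(n) = C(2n, n) / (n+1).
C(8, 4) = 70
C(4) = 70 / 5 = 14


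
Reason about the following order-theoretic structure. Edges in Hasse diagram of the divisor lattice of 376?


A cover relation a -< b holds when a < b with no c strictly between.
Cover relations:
  1 -< 2
  1 -< 47
  2 -< 4
  2 -< 94
  4 -< 8
  4 -< 188
  8 -< 376
  47 -< 94
  ...2 more
Total: 10


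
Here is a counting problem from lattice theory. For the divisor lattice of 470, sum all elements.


sigma(n) = sum of divisors.
Divisors of 470: [1, 2, 5, 10, 47, 94, 235, 470]
Sum = 864


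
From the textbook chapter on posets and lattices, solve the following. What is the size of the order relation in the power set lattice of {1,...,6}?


The order relation is {(a,b) : a <= b}, reflexive so it includes (a,a).
Examples: ({},{}), ({},{1,2}), ({},{1,2,3}), ({},{1,2,3,4}), ({},{1,2,3,4,5}), ...
Total ordered pairs: 729


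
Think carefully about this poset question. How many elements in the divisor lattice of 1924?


Divisors of 1924: [1, 2, 4, 13, 26, 37, 52, 74, 148, 481, 962, 1924]
Count: 12


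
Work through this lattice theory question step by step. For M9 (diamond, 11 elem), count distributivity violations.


Distributive law: a ^ (b v c) = (a ^ b) v (a ^ c).
Check all 11^3 = 1331 ordered triples (a,b,c).
  e.g. a=a1, b=a2, c=a3: lhs=a1 != rhs=0
  e.g. a=a1, b=a2, c=a4: lhs=a1 != rhs=0
Total violating triples: 504


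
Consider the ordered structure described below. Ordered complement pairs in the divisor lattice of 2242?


Complement pair (a,b): a meet b = bottom, a join b = top.
Here: gcd(a,b)=1 and lcm(a,b)=2242, i.e. a*b=2242 with a,b coprime.
Pairs found: (1,2242), (2,1121), (19,118), (38,59), ... (4 more)
Total ordered pairs: 8


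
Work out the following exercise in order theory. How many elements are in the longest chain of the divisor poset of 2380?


A chain is a totally ordered subset; we count the number of elements in a maximum chain.
Compute, for each element x, the size of the longest chain ending at x:
  1: 1
  2: 2
  5: 2
  7: 2
  17: 2
  4: 3
  ...
A maximum chain: 1 < 2 < 4 < 20 < 140 < 2380
Number of elements in the longest chain: 6


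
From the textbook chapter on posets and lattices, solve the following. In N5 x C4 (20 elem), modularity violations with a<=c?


Modular law: if a <= c then a v (b ^ c) = (a v b) ^ c.
Check all triples (a,b,c) with a <= c among 20 elements.
  e.g. a=(a,0), b=(c,0), c=(b,0): lhs=(a,0) != rhs=(b,0)
  e.g. a=(a,0), b=(c,1), c=(b,0): lhs=(a,0) != rhs=(b,0)
Total violating triples: 40


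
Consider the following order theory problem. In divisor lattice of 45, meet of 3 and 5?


In a divisor lattice, meet = gcd (greatest common divisor).
By Euclidean algorithm or factoring: gcd(3,5) = 1


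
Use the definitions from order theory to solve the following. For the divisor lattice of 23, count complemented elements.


An element a is complemented if some b has a meet b = bottom, a join b = top.
a is complemented iff gcd(a, n/a)=1, i.e. a is a unitary divisor of 23.
Complemented elements: 1, 23
Count: 2


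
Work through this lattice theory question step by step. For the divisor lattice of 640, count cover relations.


A cover relation a -< b holds when a < b with no c strictly between.
Cover relations:
  1 -< 2
  1 -< 5
  2 -< 4
  2 -< 10
  4 -< 8
  4 -< 20
  5 -< 10
  8 -< 16
  ...14 more
Total: 22


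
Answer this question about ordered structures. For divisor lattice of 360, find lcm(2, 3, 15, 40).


In a divisor lattice, join = lcm (least common multiple).
Compute lcm iteratively: start with first element, then lcm(current, next).
Elements: [2, 3, 15, 40]
lcm(2,3) = 6
lcm(6,15) = 30
lcm(30,40) = 120
Final lcm = 120


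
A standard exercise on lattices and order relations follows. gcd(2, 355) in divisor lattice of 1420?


Meet=gcd.
gcd(2,355)=1


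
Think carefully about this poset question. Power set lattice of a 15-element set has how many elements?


Power set = 2^n.
2^15 = 32768


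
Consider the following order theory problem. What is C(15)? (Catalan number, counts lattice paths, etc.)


C(n) = C(2n, n) / (n+1).
C(30, 15) = 155117520
C(15) = 155117520 / 16 = 9694845


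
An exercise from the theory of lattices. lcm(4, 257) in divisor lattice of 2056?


Join=lcm.
gcd(4,257)=1
lcm=1028


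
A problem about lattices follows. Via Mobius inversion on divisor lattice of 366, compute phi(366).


phi(n) = n * prod_{p|n} (1 - 1/p).
Prime divisors of 366: [2, 3, 61]
phi(366) = 366 * (1 - 1/2) * (1 - 1/3) * (1 - 1/61)
phi(366) = 120


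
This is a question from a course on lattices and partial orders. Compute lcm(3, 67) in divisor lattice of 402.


In a divisor lattice, join = lcm (least common multiple).
gcd(3,67) = 1
lcm(3,67) = 3*67/gcd = 201/1 = 201


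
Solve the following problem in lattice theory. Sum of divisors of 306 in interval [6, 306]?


Interval [6,306] in divisors of 306: [6, 18, 102, 306]
Sum = 432


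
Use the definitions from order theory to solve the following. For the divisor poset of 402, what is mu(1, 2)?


In a divisor lattice, mu(a,b) = mu(b/a) where mu is the classical Mobius function.
b/a = 2/1 = 2
Prime factorization of 2: primes [2]
2 is squarefree with 1 prime factor(s), so mu(2) = (-1)^1 = -1


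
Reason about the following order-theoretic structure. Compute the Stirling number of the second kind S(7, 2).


S(n,k) = k*S(n-1,k) + S(n-1,k-1).
S(6,2) = 31, S(6,1) = 1
S(7,2) = 2*31 + 1 = 62 + 1
S(7,2) = 63


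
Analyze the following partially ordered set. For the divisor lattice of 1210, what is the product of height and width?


Height = length of longest chain minus 1; width = size of largest antichain.
A maximum chain: 1 | 11 | 121 | 605 | 1210  (height 4).
A maximum antichain: {10, 22, 55, 121}  (width 4).
Product = 4 * 4 = 16


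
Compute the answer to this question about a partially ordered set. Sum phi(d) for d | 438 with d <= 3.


Divisors of 438 up to 3: [1, 2, 3]
phi values: [1, 1, 2]
Sum = 4


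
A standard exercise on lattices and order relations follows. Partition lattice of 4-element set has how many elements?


B(n) = number of set partitions of an n-element set.
B(n) satisfies the recurrence: B(n+1) = sum_k C(n,k)*B(k).
B(4) = 15


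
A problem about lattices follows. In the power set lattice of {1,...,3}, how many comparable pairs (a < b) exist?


A comparable pair {a,b} has a < b or b < a in the order.
Count unordered pairs where one element is strictly below the other.
Examples: {{},{1}}, {{},{2}}, {{},{3}}, {{},{1,2}}, ...
Total comparable pairs: 19


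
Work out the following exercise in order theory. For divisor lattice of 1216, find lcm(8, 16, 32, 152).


In a divisor lattice, join = lcm (least common multiple).
Compute lcm iteratively: start with first element, then lcm(current, next).
Elements: [8, 16, 32, 152]
lcm(8,16) = 16
lcm(16,32) = 32
lcm(32,152) = 608
Final lcm = 608


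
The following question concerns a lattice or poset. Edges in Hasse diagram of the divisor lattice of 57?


A cover relation a -< b holds when a < b with no c strictly between.
Cover relations:
  1 -< 3
  1 -< 19
  3 -< 57
  19 -< 57
Total: 4


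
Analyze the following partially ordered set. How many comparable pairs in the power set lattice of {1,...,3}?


A comparable pair {a,b} has a < b or b < a in the order.
Count unordered pairs where one element is strictly below the other.
Examples: {{},{1}}, {{},{2}}, {{},{3}}, {{},{1,2}}, ...
Total comparable pairs: 19


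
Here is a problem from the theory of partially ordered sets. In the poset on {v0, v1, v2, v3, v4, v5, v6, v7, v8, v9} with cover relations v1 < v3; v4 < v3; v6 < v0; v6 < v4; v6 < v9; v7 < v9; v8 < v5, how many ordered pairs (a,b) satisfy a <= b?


The order relation is {(a,b) : a <= b}, reflexive so it includes (a,a).
Examples: (v0,v0), (v1,v1), (v1,v3), (v2,v2), (v3,v3), ...
Total ordered pairs: 18


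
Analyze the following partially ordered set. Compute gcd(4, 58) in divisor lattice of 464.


In a divisor lattice, meet = gcd (greatest common divisor).
By Euclidean algorithm or factoring: gcd(4,58) = 2


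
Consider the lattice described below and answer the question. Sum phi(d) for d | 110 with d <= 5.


Divisors of 110 up to 5: [1, 2, 5]
phi values: [1, 1, 4]
Sum = 6


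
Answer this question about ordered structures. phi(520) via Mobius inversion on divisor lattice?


phi(n) = n * prod_{p|n} (1 - 1/p).
Prime divisors of 520: [2, 5, 13]
phi(520) = 520 * (1 - 1/2) * (1 - 1/5) * (1 - 1/13)
phi(520) = 192


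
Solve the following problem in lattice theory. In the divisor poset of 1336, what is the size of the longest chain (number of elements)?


A chain is a totally ordered subset; we count the number of elements in a maximum chain.
Compute, for each element x, the size of the longest chain ending at x:
  1: 1
  2: 2
  167: 2
  4: 3
  8: 4
  334: 3
  ...
A maximum chain: 1 < 2 < 4 < 8 < 1336
Number of elements in the longest chain: 5


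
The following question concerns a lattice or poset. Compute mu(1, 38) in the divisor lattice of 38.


In a divisor lattice, mu(a,b) = mu(b/a) where mu is the classical Mobius function.
b/a = 38/1 = 38
Prime factorization of 38: primes [2, 19]
38 is squarefree with 2 prime factor(s), so mu(38) = (-1)^2 = 1


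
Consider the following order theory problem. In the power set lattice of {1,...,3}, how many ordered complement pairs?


Complement pair (a,b): a meet b = bottom, a join b = top.
Here: A intersect B = {} and A union B = {1,...,3}.
Pairs found: ({},{1,2,3}), ({1},{2,3}), ({2},{1,3}), ({3},{1,2}), ... (4 more)
Total ordered pairs: 8


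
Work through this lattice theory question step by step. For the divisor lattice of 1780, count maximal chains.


A maximal chain goes from the minimum element to a maximal element via cover relations.
Counting all min-to-max paths in the cover graph.
Total maximal chains: 12


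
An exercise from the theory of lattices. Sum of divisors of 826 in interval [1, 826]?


Interval [1,826] in divisors of 826: [1, 2, 7, 14, 59, 118, 413, 826]
Sum = 1440


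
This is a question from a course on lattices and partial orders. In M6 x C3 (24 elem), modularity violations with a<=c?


Modular law: if a <= c then a v (b ^ c) = (a v b) ^ c.
Check all triples (a,b,c) with a <= c among 24 elements.
This lattice is modular (diamonds M_m and their chain-products are modular).
Total violating triples: 0


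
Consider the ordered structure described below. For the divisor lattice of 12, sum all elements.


sigma(n) = sum of divisors.
Divisors of 12: [1, 2, 3, 4, 6, 12]
Sum = 28
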